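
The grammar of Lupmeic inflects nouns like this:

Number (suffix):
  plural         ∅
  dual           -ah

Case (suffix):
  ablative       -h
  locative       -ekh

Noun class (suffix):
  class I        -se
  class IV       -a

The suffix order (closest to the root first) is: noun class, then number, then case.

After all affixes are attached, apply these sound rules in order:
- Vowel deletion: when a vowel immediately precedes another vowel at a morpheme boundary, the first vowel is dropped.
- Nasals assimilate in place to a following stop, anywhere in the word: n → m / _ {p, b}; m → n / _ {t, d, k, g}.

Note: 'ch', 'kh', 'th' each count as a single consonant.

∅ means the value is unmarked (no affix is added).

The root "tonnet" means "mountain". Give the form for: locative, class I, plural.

tonnetsekh

Attach noun class class I -se → tonnetse.
number = plural: zero marking, form stays tonnetse.
Attach case locative -ekh → tonnetseekh.
Apply vowel deletion: tonnetseekh → tonnetsekh.
Nasal assimilation: no change.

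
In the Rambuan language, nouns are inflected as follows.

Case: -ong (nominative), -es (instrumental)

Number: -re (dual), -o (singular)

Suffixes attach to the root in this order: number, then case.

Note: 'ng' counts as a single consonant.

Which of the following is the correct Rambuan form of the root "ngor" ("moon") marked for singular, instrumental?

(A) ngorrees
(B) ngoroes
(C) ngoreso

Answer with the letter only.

Attach number singular -o → ngoro.
Attach case instrumental -es → ngoroes.
So the correct form is ngoroes, option (B).
(C) ngoreso is wrong: it has the affixes in the wrong order.
(A) ngorrees is wrong: it uses dual instead of singular for number.

B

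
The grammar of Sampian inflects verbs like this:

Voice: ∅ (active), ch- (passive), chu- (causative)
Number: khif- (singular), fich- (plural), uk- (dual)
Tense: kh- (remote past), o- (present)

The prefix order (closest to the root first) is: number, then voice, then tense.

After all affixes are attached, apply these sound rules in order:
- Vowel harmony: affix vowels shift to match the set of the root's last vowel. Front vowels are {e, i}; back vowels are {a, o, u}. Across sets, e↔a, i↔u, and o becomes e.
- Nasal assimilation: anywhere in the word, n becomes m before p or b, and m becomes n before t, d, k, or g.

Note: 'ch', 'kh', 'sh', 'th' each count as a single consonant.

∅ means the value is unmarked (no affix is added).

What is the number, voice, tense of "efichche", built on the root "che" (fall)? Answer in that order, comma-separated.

plural, active, present

Segment: o-fich-che.
number: fich- → plural.
voice: ∅ → active.
tense: o- → present.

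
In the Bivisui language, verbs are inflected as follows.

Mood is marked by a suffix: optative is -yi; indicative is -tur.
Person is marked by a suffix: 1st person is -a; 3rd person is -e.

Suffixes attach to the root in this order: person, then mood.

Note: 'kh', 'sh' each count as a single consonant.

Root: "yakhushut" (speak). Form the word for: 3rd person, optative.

yakhushuteyi

Attach person 3rd person -e → yakhushute.
Attach mood optative -yi → yakhushuteyi.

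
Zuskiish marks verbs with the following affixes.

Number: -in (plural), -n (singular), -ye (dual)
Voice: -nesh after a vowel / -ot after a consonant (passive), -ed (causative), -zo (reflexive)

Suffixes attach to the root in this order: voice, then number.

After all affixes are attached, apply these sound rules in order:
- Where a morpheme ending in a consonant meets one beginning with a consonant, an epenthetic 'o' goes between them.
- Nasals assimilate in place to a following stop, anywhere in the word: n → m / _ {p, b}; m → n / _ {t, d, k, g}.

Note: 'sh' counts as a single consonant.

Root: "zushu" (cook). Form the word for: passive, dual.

Attach voice passive -nesh (after vowel 'u') → zushunesh.
Attach number dual -ye → zushuneshye.
Apply epenthesis: zushuneshye → zushuneshoye.
Nasal assimilation: no change.

zushuneshoye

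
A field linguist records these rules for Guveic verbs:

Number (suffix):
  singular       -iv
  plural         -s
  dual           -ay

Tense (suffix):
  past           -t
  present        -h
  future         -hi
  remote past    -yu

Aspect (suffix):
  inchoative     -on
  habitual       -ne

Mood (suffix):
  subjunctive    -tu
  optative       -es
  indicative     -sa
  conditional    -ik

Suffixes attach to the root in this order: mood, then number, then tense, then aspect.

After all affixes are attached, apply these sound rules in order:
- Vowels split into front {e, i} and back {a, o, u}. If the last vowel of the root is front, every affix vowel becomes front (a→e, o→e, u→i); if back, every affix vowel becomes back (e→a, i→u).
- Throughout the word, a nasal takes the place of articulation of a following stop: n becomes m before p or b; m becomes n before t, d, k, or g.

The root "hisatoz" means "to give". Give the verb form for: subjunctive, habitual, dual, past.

hisatoztuaytna

Attach mood subjunctive -tu → hisatoztu.
Attach number dual -ay → hisatoztuay.
Attach tense past -t → hisatoztuayt.
Attach aspect habitual -ne → hisatoztuaytne.
Apply vowel harmony: hisatoztuaytne → hisatoztuaytna.
Nasal assimilation: no change.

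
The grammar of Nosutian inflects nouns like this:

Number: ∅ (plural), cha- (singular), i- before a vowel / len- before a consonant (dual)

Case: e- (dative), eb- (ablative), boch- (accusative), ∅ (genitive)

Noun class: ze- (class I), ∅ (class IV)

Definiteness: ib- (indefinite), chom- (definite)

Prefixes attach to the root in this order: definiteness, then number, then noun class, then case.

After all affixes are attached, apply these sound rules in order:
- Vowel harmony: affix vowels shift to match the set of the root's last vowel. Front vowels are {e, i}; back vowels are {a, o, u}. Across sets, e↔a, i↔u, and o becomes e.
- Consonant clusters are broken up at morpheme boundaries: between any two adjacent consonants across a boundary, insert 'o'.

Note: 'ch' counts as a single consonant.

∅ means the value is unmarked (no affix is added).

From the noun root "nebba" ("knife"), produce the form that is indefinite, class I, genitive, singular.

zachaubonebba

Attach definiteness indefinite ib- → ibnebba.
Attach number singular cha- → chaibnebba.
Attach noun class class I ze- → zechaibnebba.
case = genitive: zero marking, form stays zechaibnebba.
Apply vowel harmony: zechaibnebba → zachaubnebba.
Apply epenthesis: zachaubnebba → zachaubonebba.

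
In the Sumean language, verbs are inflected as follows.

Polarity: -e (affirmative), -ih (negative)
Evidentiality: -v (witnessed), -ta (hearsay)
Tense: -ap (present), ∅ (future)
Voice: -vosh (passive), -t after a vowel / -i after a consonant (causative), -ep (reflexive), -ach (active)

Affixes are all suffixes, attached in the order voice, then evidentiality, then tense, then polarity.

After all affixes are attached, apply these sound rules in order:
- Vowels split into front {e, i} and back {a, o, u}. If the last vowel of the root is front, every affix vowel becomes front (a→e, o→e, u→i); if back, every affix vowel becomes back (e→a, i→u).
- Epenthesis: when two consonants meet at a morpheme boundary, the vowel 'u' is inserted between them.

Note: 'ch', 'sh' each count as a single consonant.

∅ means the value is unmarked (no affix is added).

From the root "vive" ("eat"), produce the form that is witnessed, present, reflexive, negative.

Attach voice reflexive -ep → viveep.
Attach evidentiality witnessed -v → viveepv.
Attach tense present -ap → viveepvap.
Attach polarity negative -ih → viveepvapih.
Apply vowel harmony: viveepvapih → viveepvepih.
Apply epenthesis: viveepvepih → viveepuvepih.

viveepuvepih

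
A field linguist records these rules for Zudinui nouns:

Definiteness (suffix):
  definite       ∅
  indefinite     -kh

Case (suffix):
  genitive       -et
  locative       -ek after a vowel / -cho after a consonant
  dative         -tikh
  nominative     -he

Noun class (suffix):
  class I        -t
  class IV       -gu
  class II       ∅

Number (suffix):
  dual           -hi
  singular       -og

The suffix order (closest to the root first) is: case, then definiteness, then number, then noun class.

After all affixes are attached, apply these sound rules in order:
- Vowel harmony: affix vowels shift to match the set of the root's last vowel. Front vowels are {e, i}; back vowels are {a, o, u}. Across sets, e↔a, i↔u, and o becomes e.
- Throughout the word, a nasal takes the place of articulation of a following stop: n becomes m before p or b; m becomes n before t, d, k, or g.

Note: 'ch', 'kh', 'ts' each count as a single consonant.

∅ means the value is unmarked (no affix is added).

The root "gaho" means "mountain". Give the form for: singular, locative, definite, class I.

Attach case locative -ek (after vowel 'o') → gahoek.
definiteness = definite: zero marking, form stays gahoek.
Attach number singular -og → gahoekog.
Attach noun class class I -t → gahoekogt.
Apply vowel harmony: gahoekogt → gahoakogt.
Nasal assimilation: no change.

gahoakogt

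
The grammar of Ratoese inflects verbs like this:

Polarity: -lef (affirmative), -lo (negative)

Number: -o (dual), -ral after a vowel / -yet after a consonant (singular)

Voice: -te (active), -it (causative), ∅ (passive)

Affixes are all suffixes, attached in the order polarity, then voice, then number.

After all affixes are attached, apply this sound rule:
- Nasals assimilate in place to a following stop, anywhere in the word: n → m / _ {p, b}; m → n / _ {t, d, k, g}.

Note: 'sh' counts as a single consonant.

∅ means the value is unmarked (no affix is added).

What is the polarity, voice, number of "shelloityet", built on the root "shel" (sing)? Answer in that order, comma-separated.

negative, causative, singular

Segment: shel-lo-it-yet.
polarity: -lo → negative.
voice: -it → causative.
number: -ral/yet → singular.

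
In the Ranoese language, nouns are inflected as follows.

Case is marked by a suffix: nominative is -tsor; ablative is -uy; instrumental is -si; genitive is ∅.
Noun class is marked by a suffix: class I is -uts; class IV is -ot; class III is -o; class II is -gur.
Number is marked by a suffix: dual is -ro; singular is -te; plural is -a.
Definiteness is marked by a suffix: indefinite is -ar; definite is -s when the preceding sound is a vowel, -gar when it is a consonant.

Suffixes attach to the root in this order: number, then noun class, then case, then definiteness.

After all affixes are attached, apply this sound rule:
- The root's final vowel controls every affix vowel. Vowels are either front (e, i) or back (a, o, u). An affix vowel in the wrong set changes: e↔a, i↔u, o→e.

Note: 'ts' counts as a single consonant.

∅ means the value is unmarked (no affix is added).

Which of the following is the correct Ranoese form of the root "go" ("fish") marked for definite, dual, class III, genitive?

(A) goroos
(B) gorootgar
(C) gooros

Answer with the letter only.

Attach number dual -ro → goro.
Attach noun class class III -o → goroo.
case = genitive: zero marking, form stays goroo.
Attach definiteness definite -s (after vowel 'o') → goroos.
Vowel harmony: no change.
So the correct form is goroos, option (A).
(B) gorootgar is wrong: it uses class IV instead of class III for noun class.
(C) gooros is wrong: it has the affixes in the wrong order.

A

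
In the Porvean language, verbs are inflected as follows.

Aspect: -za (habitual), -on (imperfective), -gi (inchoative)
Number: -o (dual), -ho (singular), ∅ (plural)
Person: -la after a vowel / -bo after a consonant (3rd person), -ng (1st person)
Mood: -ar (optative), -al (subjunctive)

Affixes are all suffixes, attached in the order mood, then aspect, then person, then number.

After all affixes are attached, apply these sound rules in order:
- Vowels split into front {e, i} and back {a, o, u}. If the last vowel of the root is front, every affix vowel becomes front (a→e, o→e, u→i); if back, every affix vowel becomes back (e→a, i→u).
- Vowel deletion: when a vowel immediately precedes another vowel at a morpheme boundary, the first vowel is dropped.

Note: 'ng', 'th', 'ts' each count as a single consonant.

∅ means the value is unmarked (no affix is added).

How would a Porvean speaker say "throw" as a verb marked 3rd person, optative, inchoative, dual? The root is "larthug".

Attach mood optative -ar → larthugar.
Attach aspect inchoative -gi → larthugargi.
Attach person 3rd person -la (after vowel 'i') → larthugargila.
Attach number dual -o → larthugargilao.
Apply vowel harmony: larthugargilao → larthugargulao.
Apply vowel deletion: larthugargulao → larthugargulo.

larthugargulo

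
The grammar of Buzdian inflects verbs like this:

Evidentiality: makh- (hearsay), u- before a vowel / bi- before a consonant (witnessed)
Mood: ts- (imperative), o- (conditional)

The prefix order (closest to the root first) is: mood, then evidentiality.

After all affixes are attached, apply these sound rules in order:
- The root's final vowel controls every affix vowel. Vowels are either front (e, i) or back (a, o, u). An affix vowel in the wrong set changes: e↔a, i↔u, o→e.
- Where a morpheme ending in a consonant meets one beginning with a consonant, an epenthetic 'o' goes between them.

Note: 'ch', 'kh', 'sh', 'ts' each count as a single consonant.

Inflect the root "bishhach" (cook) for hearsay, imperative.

makhotsobishhach

Attach mood imperative ts- → tsbishhach.
Attach evidentiality hearsay makh- → makhtsbishhach.
Vowel harmony: no change.
Apply epenthesis: makhtsbishhach → makhotsobishhach.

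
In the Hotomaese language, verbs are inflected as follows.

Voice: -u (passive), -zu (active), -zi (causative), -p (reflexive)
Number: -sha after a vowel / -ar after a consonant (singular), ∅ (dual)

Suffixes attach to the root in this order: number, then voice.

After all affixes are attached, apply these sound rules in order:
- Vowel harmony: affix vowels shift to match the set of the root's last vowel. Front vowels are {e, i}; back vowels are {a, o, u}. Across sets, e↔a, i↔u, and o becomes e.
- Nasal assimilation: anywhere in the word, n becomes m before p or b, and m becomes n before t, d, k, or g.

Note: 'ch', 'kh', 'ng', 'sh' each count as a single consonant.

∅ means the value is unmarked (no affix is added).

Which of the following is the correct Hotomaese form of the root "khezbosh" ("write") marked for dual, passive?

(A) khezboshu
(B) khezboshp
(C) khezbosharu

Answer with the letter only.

A

number = dual: zero marking, form stays khezbosh.
Attach voice passive -u → khezboshu.
Vowel harmony: no change.
Nasal assimilation: no change.
So the correct form is khezboshu, option (A).
(C) khezbosharu is wrong: it uses singular instead of dual for number.
(B) khezboshp is wrong: it uses reflexive instead of passive for voice.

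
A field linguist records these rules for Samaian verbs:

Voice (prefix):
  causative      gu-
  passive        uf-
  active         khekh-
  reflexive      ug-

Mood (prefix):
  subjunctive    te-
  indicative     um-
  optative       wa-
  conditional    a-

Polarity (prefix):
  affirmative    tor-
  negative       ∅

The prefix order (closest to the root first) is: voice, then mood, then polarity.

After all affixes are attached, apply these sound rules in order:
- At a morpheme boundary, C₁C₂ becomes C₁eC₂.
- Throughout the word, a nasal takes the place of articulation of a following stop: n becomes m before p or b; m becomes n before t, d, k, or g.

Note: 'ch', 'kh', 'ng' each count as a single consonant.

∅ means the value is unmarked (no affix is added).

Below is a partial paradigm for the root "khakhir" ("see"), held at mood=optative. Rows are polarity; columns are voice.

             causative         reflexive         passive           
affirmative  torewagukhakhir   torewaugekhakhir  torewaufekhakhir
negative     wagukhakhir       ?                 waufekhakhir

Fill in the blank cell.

Attach voice reflexive ug- → ugkhakhir.
Attach mood optative wa- → waugkhakhir.
polarity = negative: zero marking, form stays waugkhakhir.
Apply epenthesis: waugkhakhir → waugekhakhir.
Nasal assimilation: no change.

waugekhakhir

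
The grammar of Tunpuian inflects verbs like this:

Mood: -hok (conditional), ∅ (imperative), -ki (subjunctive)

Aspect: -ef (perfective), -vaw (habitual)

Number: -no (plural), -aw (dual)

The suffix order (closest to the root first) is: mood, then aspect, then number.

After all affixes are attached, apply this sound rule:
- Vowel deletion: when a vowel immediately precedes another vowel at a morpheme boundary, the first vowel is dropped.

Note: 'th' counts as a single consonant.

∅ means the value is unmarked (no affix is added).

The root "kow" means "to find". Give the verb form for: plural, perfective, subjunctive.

kowkefno

Attach mood subjunctive -ki → kowki.
Attach aspect perfective -ef → kowkief.
Attach number plural -no → kowkiefno.
Apply vowel deletion: kowkiefno → kowkefno.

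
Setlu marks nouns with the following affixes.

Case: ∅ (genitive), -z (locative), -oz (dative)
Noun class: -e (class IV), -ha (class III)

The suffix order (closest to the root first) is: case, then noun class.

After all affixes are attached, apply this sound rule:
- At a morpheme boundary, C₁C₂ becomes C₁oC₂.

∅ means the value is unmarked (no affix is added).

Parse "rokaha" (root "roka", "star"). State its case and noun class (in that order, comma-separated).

Segment: roka-ha.
case: ∅ → genitive.
noun class: -ha → class III.

genitive, class III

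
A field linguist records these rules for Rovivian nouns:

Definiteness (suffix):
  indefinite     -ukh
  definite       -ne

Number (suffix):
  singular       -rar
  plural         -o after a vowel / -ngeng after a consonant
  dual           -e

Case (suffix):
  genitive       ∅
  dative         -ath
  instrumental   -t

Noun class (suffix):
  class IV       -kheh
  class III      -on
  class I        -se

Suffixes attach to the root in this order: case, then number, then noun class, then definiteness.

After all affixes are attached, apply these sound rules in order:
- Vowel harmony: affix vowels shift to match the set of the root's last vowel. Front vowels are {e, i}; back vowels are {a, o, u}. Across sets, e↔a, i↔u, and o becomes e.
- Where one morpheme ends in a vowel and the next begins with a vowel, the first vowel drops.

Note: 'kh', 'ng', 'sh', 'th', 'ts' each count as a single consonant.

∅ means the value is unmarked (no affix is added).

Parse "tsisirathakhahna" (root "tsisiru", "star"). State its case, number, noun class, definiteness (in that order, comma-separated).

Segment: tsisiru-ath-e-kheh-ne.
case: -ath → dative.
number: -e → dual.
noun class: -kheh → class IV.
definiteness: -ne → definite.

dative, dual, class IV, definite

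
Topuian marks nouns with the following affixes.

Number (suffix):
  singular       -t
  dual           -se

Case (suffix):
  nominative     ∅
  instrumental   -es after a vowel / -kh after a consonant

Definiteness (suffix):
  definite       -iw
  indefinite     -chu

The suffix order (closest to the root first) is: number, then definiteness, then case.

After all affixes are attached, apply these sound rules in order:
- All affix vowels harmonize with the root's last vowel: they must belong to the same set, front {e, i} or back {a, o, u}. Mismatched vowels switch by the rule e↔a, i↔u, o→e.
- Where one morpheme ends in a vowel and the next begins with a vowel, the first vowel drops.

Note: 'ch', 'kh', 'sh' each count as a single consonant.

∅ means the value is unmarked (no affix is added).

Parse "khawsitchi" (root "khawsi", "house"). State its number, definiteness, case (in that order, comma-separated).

Segment: khawsi-t-chu.
number: -t → singular.
definiteness: -chu → indefinite.
case: ∅ → nominative.

singular, indefinite, nominative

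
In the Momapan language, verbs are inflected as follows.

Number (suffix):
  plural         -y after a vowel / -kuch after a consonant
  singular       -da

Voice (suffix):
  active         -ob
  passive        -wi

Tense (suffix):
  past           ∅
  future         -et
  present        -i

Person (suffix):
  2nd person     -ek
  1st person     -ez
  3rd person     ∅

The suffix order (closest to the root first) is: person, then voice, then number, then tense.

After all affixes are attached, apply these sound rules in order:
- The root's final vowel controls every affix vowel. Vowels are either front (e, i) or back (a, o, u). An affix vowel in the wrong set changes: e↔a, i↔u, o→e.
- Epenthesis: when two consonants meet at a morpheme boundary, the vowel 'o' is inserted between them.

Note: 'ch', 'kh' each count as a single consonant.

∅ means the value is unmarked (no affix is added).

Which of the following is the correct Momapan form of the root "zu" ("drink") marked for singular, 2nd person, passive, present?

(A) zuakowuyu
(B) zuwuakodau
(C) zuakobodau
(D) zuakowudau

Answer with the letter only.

Attach person 2nd person -ek → zuek.
Attach voice passive -wi → zuekwi.
Attach number singular -da → zuekwida.
Attach tense present -i → zuekwidai.
Apply vowel harmony: zuekwidai → zuakwudau.
Apply epenthesis: zuakwudau → zuakowudau.
So the correct form is zuakowudau, option (D).
(A) zuakowuyu is wrong: it uses plural instead of singular for number.
(B) zuwuakodau is wrong: it has the affixes in the wrong order.
(C) zuakobodau is wrong: it uses active instead of passive for voice.

D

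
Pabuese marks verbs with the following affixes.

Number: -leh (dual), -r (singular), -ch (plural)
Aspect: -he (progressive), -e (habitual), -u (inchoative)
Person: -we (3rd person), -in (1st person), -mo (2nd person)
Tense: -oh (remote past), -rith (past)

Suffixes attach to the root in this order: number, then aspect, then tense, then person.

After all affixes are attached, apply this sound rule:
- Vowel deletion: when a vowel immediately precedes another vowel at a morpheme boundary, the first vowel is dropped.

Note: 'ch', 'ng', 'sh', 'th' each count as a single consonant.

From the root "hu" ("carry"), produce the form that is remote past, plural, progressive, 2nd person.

Attach number plural -ch → huch.
Attach aspect progressive -he → huchhe.
Attach tense remote past -oh → huchheoh.
Attach person 2nd person -mo → huchheohmo.
Apply vowel deletion: huchheohmo → huchhohmo.

huchhohmo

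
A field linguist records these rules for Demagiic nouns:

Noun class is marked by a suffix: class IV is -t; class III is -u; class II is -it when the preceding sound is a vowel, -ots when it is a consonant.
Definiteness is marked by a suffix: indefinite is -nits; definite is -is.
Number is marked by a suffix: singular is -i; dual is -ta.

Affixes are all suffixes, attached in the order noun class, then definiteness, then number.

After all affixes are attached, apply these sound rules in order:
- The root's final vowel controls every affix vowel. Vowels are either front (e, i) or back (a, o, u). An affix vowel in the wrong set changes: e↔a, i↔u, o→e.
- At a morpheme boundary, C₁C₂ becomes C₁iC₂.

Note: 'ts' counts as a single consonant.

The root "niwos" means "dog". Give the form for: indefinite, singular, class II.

niwosotsinutsu

Attach noun class class II -ots (after consonant 's') → niwosots.
Attach definiteness indefinite -nits → niwosotsnits.
Attach number singular -i → niwosotsnitsi.
Apply vowel harmony: niwosotsnitsi → niwosotsnutsu.
Apply epenthesis: niwosotsnutsu → niwosotsinutsu.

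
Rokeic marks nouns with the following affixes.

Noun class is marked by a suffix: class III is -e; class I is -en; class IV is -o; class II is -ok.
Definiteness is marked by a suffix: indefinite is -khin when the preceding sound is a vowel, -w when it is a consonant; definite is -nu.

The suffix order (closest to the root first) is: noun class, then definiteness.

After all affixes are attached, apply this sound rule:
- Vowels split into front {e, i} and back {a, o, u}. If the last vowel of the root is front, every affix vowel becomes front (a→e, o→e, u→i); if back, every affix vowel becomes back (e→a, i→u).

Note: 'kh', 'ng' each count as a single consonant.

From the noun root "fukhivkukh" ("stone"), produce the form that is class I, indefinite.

fukhivkukhanw

Attach noun class class I -en → fukhivkukhen.
Attach definiteness indefinite -w (after consonant 'n') → fukhivkukhenw.
Apply vowel harmony: fukhivkukhenw → fukhivkukhanw.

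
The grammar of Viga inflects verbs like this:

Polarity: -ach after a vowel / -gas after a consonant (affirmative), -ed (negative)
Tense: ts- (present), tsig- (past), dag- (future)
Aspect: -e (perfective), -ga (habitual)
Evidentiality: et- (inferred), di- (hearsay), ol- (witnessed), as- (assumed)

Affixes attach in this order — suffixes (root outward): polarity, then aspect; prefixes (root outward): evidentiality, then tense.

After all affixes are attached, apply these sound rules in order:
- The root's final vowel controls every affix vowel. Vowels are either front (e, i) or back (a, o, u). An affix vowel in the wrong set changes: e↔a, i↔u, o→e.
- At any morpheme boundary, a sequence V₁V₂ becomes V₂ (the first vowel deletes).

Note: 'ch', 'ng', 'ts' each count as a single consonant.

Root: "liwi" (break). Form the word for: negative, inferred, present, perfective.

Attach polarity negative -ed → liwied.
Attach evidentiality inferred et- → etliwied.
Attach tense present ts- → tsetliwied.
Attach aspect perfective -e → tsetliwiede.
Vowel harmony: no change.
Apply vowel deletion: tsetliwiede → tsetliwede.

tsetliwede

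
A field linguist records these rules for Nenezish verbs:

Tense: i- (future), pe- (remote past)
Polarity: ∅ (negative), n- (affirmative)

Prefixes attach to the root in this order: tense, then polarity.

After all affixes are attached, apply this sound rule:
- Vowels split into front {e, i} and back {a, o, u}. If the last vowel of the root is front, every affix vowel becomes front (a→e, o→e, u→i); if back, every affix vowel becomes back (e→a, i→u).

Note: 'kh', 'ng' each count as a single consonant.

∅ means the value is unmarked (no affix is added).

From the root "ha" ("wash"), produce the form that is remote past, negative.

paha

Attach tense remote past pe- → peha.
polarity = negative: zero marking, form stays peha.
Apply vowel harmony: peha → paha.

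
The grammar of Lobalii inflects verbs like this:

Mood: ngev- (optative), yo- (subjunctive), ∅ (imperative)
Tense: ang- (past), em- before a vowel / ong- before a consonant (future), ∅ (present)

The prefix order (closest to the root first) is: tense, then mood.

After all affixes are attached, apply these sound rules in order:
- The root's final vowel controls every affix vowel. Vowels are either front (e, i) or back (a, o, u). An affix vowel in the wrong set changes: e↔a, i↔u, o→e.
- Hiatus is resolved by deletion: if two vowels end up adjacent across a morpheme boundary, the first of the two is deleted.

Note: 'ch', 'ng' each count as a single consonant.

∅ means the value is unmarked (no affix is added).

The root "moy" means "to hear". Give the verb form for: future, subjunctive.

Attach tense future ong- (before consonant 'm') → ongmoy.
Attach mood subjunctive yo- → yoongmoy.
Vowel harmony: no change.
Apply vowel deletion: yoongmoy → yongmoy.

yongmoy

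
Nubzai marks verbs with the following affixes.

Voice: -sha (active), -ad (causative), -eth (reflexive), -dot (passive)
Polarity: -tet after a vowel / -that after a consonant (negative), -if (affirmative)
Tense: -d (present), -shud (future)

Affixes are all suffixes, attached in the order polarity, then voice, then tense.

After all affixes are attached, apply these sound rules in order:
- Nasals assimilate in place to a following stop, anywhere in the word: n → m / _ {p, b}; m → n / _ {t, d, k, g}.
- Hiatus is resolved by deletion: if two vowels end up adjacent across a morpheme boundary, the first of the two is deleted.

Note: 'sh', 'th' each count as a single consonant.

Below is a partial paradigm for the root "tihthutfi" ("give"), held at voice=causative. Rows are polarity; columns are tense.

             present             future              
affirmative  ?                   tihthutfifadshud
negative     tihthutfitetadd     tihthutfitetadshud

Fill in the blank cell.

Attach polarity affirmative -if → tihthutfiif.
Attach voice causative -ad → tihthutfiifad.
Attach tense present -d → tihthutfiifadd.
Nasal assimilation: no change.
Apply vowel deletion: tihthutfiifadd → tihthutfifadd.

tihthutfifadd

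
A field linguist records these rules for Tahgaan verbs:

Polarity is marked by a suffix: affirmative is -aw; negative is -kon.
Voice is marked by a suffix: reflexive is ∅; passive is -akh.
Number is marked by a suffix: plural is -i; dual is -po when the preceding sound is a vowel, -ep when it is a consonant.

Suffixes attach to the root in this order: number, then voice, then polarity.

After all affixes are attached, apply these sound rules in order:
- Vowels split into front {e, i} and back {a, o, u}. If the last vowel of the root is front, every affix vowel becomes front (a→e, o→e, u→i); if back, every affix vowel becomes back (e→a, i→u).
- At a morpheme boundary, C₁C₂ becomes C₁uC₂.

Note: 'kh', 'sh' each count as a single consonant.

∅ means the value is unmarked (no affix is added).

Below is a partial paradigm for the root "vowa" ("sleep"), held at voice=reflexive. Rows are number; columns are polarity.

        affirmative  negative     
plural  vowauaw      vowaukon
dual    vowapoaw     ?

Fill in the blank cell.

Attach number dual -po (after vowel 'a') → vowapo.
voice = reflexive: zero marking, form stays vowapo.
Attach polarity negative -kon → vowapokon.
Vowel harmony: no change.
Epenthesis: no change.

vowapokon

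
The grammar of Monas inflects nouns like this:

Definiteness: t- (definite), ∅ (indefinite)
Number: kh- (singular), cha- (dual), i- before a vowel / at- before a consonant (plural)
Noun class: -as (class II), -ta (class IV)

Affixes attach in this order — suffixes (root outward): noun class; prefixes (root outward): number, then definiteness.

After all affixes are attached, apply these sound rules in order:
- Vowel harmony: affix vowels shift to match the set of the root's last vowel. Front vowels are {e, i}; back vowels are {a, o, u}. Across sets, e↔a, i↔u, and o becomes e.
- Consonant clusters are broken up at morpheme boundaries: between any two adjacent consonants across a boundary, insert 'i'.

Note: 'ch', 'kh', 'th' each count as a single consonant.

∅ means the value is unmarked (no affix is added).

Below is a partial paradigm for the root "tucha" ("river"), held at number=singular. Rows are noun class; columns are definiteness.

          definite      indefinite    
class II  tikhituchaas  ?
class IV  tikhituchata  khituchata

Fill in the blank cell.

khituchaas

Attach number singular kh- → khtucha.
Attach noun class class II -as → khtuchaas.
definiteness = indefinite: zero marking, form stays khtuchaas.
Vowel harmony: no change.
Apply epenthesis: khtuchaas → khituchaas.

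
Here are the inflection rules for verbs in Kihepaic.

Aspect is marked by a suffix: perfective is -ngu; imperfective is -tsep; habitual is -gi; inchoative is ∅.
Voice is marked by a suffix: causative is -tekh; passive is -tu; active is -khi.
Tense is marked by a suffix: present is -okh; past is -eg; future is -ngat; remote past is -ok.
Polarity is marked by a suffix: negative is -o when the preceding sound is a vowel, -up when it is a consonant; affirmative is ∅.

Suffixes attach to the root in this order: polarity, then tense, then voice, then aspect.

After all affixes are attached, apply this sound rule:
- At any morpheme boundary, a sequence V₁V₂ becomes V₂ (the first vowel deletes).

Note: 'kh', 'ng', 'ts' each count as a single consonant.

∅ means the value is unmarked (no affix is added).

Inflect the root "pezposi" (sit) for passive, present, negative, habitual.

pezposokhtugi

Attach polarity negative -o (after vowel 'i') → pezposio.
Attach tense present -okh → pezposiookh.
Attach voice passive -tu → pezposiookhtu.
Attach aspect habitual -gi → pezposiookhtugi.
Apply vowel deletion: pezposiookhtugi → pezposokhtugi.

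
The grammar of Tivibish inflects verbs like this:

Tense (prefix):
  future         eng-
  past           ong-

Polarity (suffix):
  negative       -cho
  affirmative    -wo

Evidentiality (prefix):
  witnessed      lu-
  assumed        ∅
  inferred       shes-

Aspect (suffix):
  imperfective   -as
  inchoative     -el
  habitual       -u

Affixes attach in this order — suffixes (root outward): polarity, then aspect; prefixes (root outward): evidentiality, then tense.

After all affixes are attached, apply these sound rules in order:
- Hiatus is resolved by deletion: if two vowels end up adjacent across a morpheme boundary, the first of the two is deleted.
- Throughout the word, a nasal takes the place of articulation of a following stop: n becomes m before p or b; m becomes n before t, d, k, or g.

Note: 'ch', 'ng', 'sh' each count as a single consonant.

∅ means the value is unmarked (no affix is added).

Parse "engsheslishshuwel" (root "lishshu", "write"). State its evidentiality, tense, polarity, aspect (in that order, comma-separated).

inferred, future, affirmative, inchoative

Segment: eng-shes-lishshu-wo-el.
evidentiality: shes- → inferred.
tense: eng- → future.
polarity: -wo → affirmative.
aspect: -el → inchoative.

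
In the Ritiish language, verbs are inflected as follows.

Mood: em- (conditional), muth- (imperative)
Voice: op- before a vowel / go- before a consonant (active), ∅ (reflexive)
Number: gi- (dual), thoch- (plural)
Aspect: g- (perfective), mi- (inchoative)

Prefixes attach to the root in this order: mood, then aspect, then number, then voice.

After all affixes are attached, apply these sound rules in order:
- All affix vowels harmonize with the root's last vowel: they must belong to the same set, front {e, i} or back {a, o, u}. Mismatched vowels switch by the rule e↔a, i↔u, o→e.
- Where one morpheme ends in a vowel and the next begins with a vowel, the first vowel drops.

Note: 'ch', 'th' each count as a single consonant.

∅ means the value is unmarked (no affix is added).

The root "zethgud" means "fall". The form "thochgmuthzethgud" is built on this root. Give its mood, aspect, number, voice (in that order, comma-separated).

imperative, perfective, plural, reflexive

Segment: thoch-g-muth-zethgud.
mood: muth- → imperative.
aspect: g- → perfective.
number: thoch- → plural.
voice: ∅ → reflexive.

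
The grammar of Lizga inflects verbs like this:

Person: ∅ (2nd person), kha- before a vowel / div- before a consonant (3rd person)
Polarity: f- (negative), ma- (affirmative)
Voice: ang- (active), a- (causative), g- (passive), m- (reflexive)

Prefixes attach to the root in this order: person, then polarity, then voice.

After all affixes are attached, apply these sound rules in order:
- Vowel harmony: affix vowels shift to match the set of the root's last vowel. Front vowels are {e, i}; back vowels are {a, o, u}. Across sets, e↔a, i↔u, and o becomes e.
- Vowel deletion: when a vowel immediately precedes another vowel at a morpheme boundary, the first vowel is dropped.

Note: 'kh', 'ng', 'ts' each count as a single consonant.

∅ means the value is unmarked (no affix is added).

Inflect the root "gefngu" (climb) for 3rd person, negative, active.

angfduvgefngu

Attach person 3rd person div- (before consonant 'g') → divgefngu.
Attach polarity negative f- → fdivgefngu.
Attach voice active ang- → angfdivgefngu.
Apply vowel harmony: angfdivgefngu → angfduvgefngu.
Vowel deletion: no change.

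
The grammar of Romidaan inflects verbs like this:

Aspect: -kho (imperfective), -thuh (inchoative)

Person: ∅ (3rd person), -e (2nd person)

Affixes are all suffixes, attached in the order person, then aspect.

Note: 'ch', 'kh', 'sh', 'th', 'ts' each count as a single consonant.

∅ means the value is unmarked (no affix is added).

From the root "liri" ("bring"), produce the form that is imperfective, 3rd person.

lirikho

person = 3rd person: zero marking, form stays liri.
Attach aspect imperfective -kho → lirikho.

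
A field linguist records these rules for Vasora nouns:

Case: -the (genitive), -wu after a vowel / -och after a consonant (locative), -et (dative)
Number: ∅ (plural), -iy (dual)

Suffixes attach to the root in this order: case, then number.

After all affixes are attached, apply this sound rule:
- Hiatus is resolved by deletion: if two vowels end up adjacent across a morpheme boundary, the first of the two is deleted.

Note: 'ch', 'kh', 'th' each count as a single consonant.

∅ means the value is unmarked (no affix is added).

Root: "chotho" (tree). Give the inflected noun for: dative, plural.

Attach case dative -et → chothoet.
number = plural: zero marking, form stays chothoet.
Apply vowel deletion: chothoet → chothet.

chothet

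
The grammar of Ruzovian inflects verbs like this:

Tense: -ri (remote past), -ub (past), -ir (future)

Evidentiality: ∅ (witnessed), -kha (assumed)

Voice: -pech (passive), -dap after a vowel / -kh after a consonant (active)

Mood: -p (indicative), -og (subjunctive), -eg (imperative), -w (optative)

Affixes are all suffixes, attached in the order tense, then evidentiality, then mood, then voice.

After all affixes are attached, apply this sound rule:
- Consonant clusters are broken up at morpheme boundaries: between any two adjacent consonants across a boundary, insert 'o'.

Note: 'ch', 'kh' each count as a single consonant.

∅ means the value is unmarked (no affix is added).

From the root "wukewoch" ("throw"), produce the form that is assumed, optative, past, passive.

Attach tense past -ub → wukewochub.
Attach evidentiality assumed -kha → wukewochubkha.
Attach mood optative -w → wukewochubkhaw.
Attach voice passive -pech → wukewochubkhawpech.
Apply epenthesis: wukewochubkhawpech → wukewochubokhawopech.

wukewochubokhawopech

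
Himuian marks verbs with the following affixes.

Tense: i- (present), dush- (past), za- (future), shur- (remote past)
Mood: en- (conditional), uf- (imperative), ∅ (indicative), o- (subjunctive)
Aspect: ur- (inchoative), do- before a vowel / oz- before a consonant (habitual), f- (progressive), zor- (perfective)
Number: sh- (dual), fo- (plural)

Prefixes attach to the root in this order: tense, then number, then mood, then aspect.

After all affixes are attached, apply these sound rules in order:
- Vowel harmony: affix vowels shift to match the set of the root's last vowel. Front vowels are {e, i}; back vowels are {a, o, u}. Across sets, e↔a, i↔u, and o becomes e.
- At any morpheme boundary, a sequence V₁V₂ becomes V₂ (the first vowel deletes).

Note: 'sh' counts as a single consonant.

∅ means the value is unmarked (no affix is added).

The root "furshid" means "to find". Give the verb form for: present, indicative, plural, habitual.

ezfifurshid

Attach tense present i- → ifurshid.
Attach number plural fo- → foifurshid.
mood = indicative: zero marking, form stays foifurshid.
Attach aspect habitual oz- (before consonant 'f') → ozfoifurshid.
Apply vowel harmony: ozfoifurshid → ezfeifurshid.
Apply vowel deletion: ezfeifurshid → ezfifurshid.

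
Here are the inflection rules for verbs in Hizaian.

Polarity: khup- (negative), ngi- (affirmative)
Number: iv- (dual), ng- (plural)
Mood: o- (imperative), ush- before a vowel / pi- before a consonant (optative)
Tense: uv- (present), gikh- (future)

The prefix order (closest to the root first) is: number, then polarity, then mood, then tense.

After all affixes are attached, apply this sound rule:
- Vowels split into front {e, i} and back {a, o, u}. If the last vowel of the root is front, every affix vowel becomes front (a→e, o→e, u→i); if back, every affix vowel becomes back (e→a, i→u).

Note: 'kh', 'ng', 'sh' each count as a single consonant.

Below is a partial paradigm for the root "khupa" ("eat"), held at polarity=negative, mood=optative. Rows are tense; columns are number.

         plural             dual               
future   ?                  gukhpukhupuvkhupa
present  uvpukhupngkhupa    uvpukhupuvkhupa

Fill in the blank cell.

gukhpukhupngkhupa

Attach number plural ng- → ngkhupa.
Attach polarity negative khup- → khupngkhupa.
Attach mood optative pi- (before consonant 'kh') → pikhupngkhupa.
Attach tense future gikh- → gikhpikhupngkhupa.
Apply vowel harmony: gikhpikhupngkhupa → gukhpukhupngkhupa.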